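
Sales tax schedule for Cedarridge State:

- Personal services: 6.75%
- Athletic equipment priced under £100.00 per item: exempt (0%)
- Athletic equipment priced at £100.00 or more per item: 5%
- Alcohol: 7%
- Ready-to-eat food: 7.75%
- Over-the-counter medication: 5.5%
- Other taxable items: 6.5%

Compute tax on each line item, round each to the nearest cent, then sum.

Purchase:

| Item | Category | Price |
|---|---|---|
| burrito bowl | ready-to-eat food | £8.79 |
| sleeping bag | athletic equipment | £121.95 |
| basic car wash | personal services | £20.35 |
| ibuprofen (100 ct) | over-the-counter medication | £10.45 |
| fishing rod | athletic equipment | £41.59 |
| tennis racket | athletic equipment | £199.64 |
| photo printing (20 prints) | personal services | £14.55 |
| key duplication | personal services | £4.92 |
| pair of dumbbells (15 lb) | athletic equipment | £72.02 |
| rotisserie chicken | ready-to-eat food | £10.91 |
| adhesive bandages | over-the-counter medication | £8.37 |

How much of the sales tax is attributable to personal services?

Basic car wash £20.35: personal services → 6.75% → £1.37
Photo printing (20 prints) £14.55: personal services → 6.75% → £0.98
Key duplication £4.92: personal services → 6.75% → £0.33
Tax on personal services = £1.37 + £0.98 + £0.33 = £2.68

£2.68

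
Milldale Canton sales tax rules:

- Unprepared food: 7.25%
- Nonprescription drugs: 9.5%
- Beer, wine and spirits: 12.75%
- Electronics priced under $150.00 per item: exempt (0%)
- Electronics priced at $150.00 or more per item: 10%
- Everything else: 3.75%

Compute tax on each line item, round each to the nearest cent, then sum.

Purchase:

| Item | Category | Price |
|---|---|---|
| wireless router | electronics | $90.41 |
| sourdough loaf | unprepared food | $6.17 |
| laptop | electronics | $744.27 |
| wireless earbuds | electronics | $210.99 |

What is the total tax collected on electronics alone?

$95.53

Wireless router $90.41: electronics, under $150.00 → 0% → $0.00
Laptop $744.27: electronics, $150.00 or more → 10% → $74.43
Wireless earbuds $210.99: electronics, $150.00 or more → 10% → $21.10
Tax on electronics = $0.00 + $74.43 + $21.10 = $95.53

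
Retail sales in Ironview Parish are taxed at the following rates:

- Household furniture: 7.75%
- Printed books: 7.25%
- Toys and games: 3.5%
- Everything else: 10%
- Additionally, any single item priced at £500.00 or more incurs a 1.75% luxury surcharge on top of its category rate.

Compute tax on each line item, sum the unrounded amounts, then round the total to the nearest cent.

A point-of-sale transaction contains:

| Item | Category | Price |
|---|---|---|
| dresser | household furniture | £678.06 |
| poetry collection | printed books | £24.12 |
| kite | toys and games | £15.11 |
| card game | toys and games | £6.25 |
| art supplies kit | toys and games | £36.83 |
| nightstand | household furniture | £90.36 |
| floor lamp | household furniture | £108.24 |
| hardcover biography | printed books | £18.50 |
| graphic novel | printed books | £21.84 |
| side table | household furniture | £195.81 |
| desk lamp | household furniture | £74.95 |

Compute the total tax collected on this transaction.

£107.50

Dresser £678.06: household furniture → 7.75% + 1.75% surcharge = 9.5% → £64.4157
Poetry collection £24.12: printed books → 7.25% → £1.7487
Kite £15.11: toys and games → 3.5% → £0.52885
Card game £6.25: toys and games → 3.5% → £0.21875
Art supplies kit £36.83: toys and games → 3.5% → £1.28905
Nightstand £90.36: household furniture → 7.75% → £7.0029
Floor lamp £108.24: household furniture → 7.75% → £8.3886
Hardcover biography £18.50: printed books → 7.25% → £1.34125
Graphic novel £21.84: printed books → 7.25% → £1.5834
Side table £195.81: household furniture → 7.75% → £15.175275
Desk lamp £74.95: household furniture → 7.75% → £5.808625
Unrounded tax sum = £107.5011 → £107.50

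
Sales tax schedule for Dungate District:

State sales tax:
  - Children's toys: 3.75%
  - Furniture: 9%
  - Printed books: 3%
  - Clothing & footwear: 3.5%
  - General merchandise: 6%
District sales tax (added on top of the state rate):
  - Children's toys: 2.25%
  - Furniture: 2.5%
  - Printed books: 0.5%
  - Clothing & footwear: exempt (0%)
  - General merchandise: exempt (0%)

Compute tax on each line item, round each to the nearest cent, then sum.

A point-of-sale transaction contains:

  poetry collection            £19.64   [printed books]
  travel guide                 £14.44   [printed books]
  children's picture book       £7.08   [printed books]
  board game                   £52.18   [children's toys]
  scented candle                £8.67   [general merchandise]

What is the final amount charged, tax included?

Poetry collection £19.64: printed books → 3% + 0.5% district = 3.5% → £0.69
Travel guide £14.44: printed books → 3% + 0.5% district = 3.5% → £0.51
Children's picture book £7.08: printed books → 3% + 0.5% district = 3.5% → £0.25
Board game £52.18: children's toys → 3.75% + 2.25% district = 6% → £3.13
Scented candle £8.67: general merchandise → 6% + 0% district = 6% → £0.52
Subtotal = £102.01; tax = £5.10; total due = £107.11

£107.11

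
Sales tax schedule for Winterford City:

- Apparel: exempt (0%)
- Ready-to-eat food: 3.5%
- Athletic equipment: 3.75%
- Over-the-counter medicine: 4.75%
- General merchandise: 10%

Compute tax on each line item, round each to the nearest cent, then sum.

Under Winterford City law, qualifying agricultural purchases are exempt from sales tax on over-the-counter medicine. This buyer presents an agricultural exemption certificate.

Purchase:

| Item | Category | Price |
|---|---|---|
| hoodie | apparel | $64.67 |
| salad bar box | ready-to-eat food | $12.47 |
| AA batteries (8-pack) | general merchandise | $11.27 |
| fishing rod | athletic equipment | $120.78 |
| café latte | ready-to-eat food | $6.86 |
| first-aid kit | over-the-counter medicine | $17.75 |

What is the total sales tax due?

$6.34

Hoodie $64.67: apparel → 0% → $0.00
Salad bar box $12.47: ready-to-eat food → 3.5% → $0.44
AA batteries (8-pack) $11.27: general merchandise → 10% → $1.13
Fishing rod $120.78: athletic equipment → 3.75% → $4.53
Café latte $6.86: ready-to-eat food → 3.5% → $0.24
First-aid kit $17.75: over-the-counter medicine, buyer-exempt → 0% → $0.00
Total tax = $0.44 + $1.13 + $4.53 + $0.24 = $6.34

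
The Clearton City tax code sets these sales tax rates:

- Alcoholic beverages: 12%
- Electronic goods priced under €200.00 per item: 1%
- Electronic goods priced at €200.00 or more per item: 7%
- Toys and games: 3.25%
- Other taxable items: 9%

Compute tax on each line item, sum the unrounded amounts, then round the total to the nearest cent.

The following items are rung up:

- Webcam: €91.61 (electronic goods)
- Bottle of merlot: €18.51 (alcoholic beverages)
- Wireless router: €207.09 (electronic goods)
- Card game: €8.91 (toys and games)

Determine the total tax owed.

€17.92

Webcam €91.61: electronic goods, under €200.00 → 1% → €0.9161
Bottle of merlot €18.51: alcoholic beverages → 12% → €2.2212
Wireless router €207.09: electronic goods, €200.00 or more → 7% → €14.4963
Card game €8.91: toys and games → 3.25% → €0.289575
Unrounded tax sum = €17.923175 → €17.92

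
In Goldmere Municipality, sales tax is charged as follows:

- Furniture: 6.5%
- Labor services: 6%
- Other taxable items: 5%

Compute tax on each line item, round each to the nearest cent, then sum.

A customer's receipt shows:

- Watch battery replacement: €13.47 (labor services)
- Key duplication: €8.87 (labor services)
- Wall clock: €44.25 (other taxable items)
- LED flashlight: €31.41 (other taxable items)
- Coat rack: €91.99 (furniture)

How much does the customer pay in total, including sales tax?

€201.09

Watch battery replacement €13.47: labor services → 6% → €0.81
Key duplication €8.87: labor services → 6% → €0.53
Wall clock €44.25: other taxable items → 5% → €2.21
LED flashlight €31.41: other taxable items → 5% → €1.57
Coat rack €91.99: furniture → 6.5% → €5.98
Subtotal = €189.99; tax = €11.10; total due = €201.09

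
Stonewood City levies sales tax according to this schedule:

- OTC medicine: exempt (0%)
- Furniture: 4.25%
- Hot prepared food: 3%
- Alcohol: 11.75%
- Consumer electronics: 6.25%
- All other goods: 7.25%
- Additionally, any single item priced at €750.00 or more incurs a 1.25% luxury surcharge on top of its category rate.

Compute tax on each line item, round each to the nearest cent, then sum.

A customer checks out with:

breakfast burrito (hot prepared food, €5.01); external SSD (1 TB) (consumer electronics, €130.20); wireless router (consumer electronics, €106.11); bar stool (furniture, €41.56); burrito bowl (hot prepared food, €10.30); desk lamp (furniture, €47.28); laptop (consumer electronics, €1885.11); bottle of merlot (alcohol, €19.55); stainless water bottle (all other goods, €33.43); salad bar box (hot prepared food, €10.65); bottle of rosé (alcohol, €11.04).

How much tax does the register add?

Breakfast burrito €5.01: hot prepared food → 3% → €0.15
External SSD (1 TB) €130.20: consumer electronics → 6.25% → €8.14
Wireless router €106.11: consumer electronics → 6.25% → €6.63
Bar stool €41.56: furniture → 4.25% → €1.77
Burrito bowl €10.30: hot prepared food → 3% → €0.31
Desk lamp €47.28: furniture → 4.25% → €2.01
Laptop €1885.11: consumer electronics → 6.25% + 1.25% surcharge = 7.5% → €141.38
Bottle of merlot €19.55: alcohol → 11.75% → €2.30
Stainless water bottle €33.43: all other goods → 7.25% → €2.42
Salad bar box €10.65: hot prepared food → 3% → €0.32
Bottle of rosé €11.04: alcohol → 11.75% → €1.30
Total tax = €0.15 + €8.14 + €6.63 + €1.77 + €0.31 + €2.01 + €141.38 + €2.30 + €2.42 + €0.32 + €1.30 = €166.73

€166.73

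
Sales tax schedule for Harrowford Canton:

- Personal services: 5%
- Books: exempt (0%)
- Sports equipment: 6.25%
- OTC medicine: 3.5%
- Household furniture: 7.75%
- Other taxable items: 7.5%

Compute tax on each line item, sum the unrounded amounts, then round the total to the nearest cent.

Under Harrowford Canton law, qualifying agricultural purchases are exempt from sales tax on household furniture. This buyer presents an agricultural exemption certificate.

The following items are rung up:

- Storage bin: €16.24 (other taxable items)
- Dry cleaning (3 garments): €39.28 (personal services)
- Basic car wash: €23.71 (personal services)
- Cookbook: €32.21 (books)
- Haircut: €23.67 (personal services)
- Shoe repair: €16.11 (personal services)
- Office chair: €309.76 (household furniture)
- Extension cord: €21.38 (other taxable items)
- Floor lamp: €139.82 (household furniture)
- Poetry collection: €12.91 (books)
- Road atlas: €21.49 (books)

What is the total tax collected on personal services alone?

€5.14

Dry cleaning (3 garments) €39.28: personal services → 5% → €1.964
Basic car wash €23.71: personal services → 5% → €1.1855
Haircut €23.67: personal services → 5% → €1.1835
Shoe repair €16.11: personal services → 5% → €0.8055
Tax on personal services: unrounded sum = €5.1385 → €5.14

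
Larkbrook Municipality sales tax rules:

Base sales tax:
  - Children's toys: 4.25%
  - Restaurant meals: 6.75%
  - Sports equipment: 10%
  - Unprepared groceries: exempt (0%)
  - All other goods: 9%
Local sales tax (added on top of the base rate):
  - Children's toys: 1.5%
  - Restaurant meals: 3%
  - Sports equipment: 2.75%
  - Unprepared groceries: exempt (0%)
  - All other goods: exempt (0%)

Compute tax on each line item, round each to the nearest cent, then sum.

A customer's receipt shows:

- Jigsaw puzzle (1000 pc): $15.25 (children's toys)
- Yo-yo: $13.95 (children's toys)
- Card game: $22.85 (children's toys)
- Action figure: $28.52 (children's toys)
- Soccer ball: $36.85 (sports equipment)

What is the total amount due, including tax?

$126.75

Jigsaw puzzle (1000 pc) $15.25: children's toys → 4.25% + 1.5% local = 5.75% → $0.88
Yo-yo $13.95: children's toys → 4.25% + 1.5% local = 5.75% → $0.80
Card game $22.85: children's toys → 4.25% + 1.5% local = 5.75% → $1.31
Action figure $28.52: children's toys → 4.25% + 1.5% local = 5.75% → $1.64
Soccer ball $36.85: sports equipment → 10% + 2.75% local = 12.75% → $4.70
Subtotal = $117.42; tax = $9.33; total due = $126.75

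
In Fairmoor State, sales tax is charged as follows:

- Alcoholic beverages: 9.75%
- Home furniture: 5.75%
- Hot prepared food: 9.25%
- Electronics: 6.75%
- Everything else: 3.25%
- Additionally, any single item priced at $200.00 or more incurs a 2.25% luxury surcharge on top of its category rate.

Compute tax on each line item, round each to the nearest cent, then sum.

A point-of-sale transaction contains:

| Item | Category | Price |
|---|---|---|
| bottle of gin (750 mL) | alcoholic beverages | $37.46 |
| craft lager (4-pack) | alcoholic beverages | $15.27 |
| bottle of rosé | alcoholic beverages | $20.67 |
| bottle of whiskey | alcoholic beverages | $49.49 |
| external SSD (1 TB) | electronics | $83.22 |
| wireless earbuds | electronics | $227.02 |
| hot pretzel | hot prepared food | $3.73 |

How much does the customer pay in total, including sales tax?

$475.25

Bottle of gin (750 mL) $37.46: alcoholic beverages → 9.75% → $3.65
Craft lager (4-pack) $15.27: alcoholic beverages → 9.75% → $1.49
Bottle of rosé $20.67: alcoholic beverages → 9.75% → $2.02
Bottle of whiskey $49.49: alcoholic beverages → 9.75% → $4.83
External SSD (1 TB) $83.22: electronics → 6.75% → $5.62
Wireless earbuds $227.02: electronics → 6.75% + 2.25% surcharge = 9% → $20.43
Hot pretzel $3.73: hot prepared food → 9.25% → $0.35
Subtotal = $436.86; tax = $38.39; total due = $475.25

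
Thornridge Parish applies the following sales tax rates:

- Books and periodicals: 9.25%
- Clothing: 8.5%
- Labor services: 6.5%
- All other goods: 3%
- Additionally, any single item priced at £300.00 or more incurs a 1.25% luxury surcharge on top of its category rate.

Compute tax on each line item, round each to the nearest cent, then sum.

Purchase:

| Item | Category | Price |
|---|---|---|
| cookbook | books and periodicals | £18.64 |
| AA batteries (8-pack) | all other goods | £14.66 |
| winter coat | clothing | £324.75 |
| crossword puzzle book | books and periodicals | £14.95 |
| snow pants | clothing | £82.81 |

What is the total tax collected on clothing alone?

£38.70

Winter coat £324.75: clothing → 8.5% + 1.25% surcharge = 9.75% → £31.66
Snow pants £82.81: clothing → 8.5% → £7.04
Tax on clothing = £31.66 + £7.04 = £38.70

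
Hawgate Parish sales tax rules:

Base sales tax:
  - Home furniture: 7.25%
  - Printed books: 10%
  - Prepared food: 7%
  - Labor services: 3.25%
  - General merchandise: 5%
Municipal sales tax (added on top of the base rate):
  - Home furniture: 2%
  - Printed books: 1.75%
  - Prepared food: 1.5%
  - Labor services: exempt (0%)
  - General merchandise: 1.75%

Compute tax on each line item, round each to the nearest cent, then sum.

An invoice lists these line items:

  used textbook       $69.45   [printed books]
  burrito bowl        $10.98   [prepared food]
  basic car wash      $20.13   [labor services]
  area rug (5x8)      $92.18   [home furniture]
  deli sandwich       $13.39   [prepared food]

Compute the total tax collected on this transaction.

Used textbook $69.45: printed books → 10% + 1.75% municipal = 11.75% → $8.16
Burrito bowl $10.98: prepared food → 7% + 1.5% municipal = 8.5% → $0.93
Basic car wash $20.13: labor services → 3.25% + 0% municipal = 3.25% → $0.65
Area rug (5x8) $92.18: home furniture → 7.25% + 2% municipal = 9.25% → $8.53
Deli sandwich $13.39: prepared food → 7% + 1.5% municipal = 8.5% → $1.14
Total tax = $8.16 + $0.93 + $0.65 + $8.53 + $1.14 = $19.41

$19.41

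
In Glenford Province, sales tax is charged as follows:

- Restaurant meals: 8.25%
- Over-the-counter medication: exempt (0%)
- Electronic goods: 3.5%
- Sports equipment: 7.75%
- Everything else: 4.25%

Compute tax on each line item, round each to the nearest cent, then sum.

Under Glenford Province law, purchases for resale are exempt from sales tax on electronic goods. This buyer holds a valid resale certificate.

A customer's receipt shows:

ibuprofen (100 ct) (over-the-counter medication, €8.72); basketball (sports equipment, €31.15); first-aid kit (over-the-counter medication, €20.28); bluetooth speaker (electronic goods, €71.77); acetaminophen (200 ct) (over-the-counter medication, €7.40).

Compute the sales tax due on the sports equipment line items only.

€2.41

Basketball €31.15: sports equipment → 7.75% → €2.41
Tax on sports equipment = €2.41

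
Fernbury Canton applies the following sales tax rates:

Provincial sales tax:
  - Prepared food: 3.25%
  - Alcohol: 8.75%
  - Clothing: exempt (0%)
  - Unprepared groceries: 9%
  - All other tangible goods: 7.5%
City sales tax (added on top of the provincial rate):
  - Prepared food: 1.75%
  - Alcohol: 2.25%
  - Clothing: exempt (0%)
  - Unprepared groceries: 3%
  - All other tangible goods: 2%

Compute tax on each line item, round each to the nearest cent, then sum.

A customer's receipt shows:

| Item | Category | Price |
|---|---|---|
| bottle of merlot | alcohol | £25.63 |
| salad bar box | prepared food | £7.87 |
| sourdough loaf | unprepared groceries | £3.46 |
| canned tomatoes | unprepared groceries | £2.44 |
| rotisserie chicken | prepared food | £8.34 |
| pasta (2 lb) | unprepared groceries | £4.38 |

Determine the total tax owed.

Bottle of merlot £25.63: alcohol → 8.75% + 2.25% city = 11% → £2.82
Salad bar box £7.87: prepared food → 3.25% + 1.75% city = 5% → £0.39
Sourdough loaf £3.46: unprepared groceries → 9% + 3% city = 12% → £0.42
Canned tomatoes £2.44: unprepared groceries → 9% + 3% city = 12% → £0.29
Rotisserie chicken £8.34: prepared food → 3.25% + 1.75% city = 5% → £0.42
Pasta (2 lb) £4.38: unprepared groceries → 9% + 3% city = 12% → £0.53
Total tax = £2.82 + £0.39 + £0.42 + £0.29 + £0.42 + £0.53 = £4.87

£4.87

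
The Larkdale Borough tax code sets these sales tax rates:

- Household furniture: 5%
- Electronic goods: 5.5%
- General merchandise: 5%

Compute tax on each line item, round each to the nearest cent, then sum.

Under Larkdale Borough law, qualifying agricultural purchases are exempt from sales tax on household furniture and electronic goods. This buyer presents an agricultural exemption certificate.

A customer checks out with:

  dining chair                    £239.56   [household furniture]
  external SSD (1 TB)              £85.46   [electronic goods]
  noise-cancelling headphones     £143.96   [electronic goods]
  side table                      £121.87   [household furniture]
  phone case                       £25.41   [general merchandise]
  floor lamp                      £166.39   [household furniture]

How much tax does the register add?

£1.27

Dining chair £239.56: household furniture, buyer-exempt → 0% → £0.00
External SSD (1 TB) £85.46: electronic goods, buyer-exempt → 0% → £0.00
Noise-cancelling headphones £143.96: electronic goods, buyer-exempt → 0% → £0.00
Side table £121.87: household furniture, buyer-exempt → 0% → £0.00
Phone case £25.41: general merchandise → 5% → £1.27
Floor lamp £166.39: household furniture, buyer-exempt → 0% → £0.00
Total tax = £1.27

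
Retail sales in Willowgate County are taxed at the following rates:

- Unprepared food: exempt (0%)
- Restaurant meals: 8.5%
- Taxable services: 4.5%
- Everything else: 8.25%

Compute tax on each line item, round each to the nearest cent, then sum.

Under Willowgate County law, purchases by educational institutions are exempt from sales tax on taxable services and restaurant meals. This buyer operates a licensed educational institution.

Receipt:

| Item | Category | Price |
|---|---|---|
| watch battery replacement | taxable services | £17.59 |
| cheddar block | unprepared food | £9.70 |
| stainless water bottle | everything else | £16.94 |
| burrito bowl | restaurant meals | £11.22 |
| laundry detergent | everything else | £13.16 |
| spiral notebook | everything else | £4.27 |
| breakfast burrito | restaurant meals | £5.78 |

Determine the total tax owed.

Watch battery replacement £17.59: taxable services, buyer-exempt → 0% → £0.00
Cheddar block £9.70: unprepared food → 0% → £0.00
Stainless water bottle £16.94: everything else → 8.25% → £1.40
Burrito bowl £11.22: restaurant meals, buyer-exempt → 0% → £0.00
Laundry detergent £13.16: everything else → 8.25% → £1.09
Spiral notebook £4.27: everything else → 8.25% → £0.35
Breakfast burrito £5.78: restaurant meals, buyer-exempt → 0% → £0.00
Total tax = £1.40 + £1.09 + £0.35 = £2.84

£2.84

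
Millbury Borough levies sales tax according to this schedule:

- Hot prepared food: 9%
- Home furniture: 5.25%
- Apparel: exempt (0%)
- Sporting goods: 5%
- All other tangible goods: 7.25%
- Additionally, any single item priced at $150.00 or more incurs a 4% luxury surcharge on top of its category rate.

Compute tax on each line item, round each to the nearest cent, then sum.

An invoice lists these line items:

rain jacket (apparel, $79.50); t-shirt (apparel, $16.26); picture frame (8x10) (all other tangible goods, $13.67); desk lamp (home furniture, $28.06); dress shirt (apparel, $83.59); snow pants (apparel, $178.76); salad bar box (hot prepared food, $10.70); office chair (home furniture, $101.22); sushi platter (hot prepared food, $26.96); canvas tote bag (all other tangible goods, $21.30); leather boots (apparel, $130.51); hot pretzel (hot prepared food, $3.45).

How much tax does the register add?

$20.16

Rain jacket $79.50: apparel → 0% → $0.00
T-shirt $16.26: apparel → 0% → $0.00
Picture frame (8x10) $13.67: all other tangible goods → 7.25% → $0.99
Desk lamp $28.06: home furniture → 5.25% → $1.47
Dress shirt $83.59: apparel → 0% → $0.00
Snow pants $178.76: apparel → 0% + 4% surcharge = 4% → $7.15
Salad bar box $10.70: hot prepared food → 9% → $0.96
Office chair $101.22: home furniture → 5.25% → $5.31
Sushi platter $26.96: hot prepared food → 9% → $2.43
Canvas tote bag $21.30: all other tangible goods → 7.25% → $1.54
Leather boots $130.51: apparel → 0% → $0.00
Hot pretzel $3.45: hot prepared food → 9% → $0.31
Total tax = $0.99 + $1.47 + $7.15 + $0.96 + $5.31 + $2.43 + $1.54 + $0.31 = $20.16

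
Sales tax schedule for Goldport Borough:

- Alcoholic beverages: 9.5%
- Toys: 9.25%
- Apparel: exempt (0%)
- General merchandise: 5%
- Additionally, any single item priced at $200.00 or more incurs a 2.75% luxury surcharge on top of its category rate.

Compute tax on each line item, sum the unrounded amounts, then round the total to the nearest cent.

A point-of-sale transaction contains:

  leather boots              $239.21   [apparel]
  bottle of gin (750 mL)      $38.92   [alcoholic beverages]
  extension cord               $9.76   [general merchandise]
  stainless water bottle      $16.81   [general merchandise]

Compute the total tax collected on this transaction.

Leather boots $239.21: apparel → 0% + 2.75% surcharge = 2.75% → $6.578275
Bottle of gin (750 mL) $38.92: alcoholic beverages → 9.5% → $3.6974
Extension cord $9.76: general merchandise → 5% → $0.488
Stainless water bottle $16.81: general merchandise → 5% → $0.8405
Unrounded tax sum = $11.604175 → $11.60

$11.60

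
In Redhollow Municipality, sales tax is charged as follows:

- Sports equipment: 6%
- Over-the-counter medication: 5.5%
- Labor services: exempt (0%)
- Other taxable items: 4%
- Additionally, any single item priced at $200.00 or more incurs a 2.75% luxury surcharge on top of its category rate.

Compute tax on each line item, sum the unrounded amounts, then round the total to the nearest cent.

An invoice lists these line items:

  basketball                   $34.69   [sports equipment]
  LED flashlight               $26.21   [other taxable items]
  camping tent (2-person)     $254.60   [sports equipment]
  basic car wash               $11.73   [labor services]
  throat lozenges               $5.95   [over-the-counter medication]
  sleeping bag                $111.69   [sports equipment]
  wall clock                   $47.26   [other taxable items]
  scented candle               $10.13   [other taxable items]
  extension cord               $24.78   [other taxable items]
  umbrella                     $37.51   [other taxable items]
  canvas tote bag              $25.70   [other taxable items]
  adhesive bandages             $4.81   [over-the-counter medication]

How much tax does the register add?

$38.52

Basketball $34.69: sports equipment → 6% → $2.0814
LED flashlight $26.21: other taxable items → 4% → $1.0484
Camping tent (2-person) $254.60: sports equipment → 6% + 2.75% surcharge = 8.75% → $22.2775
Basic car wash $11.73: labor services → 0% → $0.00
Throat lozenges $5.95: over-the-counter medication → 5.5% → $0.32725
Sleeping bag $111.69: sports equipment → 6% → $6.7014
Wall clock $47.26: other taxable items → 4% → $1.8904
Scented candle $10.13: other taxable items → 4% → $0.4052
Extension cord $24.78: other taxable items → 4% → $0.9912
Umbrella $37.51: other taxable items → 4% → $1.5004
Canvas tote bag $25.70: other taxable items → 4% → $1.028
Adhesive bandages $4.81: over-the-counter medication → 5.5% → $0.26455
Unrounded tax sum = $38.5157 → $38.52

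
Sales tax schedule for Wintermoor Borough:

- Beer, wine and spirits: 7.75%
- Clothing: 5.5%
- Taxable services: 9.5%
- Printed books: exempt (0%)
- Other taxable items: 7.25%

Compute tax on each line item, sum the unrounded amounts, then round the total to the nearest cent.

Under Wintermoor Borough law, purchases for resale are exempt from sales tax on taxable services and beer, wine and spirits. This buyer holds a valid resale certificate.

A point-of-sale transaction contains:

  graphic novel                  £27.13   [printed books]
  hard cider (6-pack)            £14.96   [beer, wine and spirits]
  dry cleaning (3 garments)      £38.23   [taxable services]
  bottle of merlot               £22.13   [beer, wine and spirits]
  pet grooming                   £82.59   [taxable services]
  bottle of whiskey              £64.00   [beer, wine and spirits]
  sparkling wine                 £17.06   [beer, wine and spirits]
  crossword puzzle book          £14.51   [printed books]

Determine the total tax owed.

£0.00

Graphic novel £27.13: printed books → 0% → £0.00
Hard cider (6-pack) £14.96: beer, wine and spirits, buyer-exempt → 0% → £0.00
Dry cleaning (3 garments) £38.23: taxable services, buyer-exempt → 0% → £0.00
Bottle of merlot £22.13: beer, wine and spirits, buyer-exempt → 0% → £0.00
Pet grooming £82.59: taxable services, buyer-exempt → 0% → £0.00
Bottle of whiskey £64.00: beer, wine and spirits, buyer-exempt → 0% → £0.00
Sparkling wine £17.06: beer, wine and spirits, buyer-exempt → 0% → £0.00
Crossword puzzle book £14.51: printed books → 0% → £0.00
Unrounded tax sum = £0.00 → £0.00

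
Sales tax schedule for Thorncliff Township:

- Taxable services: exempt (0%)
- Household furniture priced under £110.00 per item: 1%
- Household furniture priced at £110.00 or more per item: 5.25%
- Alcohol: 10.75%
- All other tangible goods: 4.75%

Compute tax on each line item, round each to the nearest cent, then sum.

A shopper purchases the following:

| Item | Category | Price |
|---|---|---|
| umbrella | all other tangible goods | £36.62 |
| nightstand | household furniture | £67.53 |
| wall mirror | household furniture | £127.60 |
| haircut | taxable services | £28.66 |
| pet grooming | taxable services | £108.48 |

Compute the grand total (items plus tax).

£378.01

Umbrella £36.62: all other tangible goods → 4.75% → £1.74
Nightstand £67.53: household furniture, under £110.00 → 1% → £0.68
Wall mirror £127.60: household furniture, £110.00 or more → 5.25% → £6.70
Haircut £28.66: taxable services → 0% → £0.00
Pet grooming £108.48: taxable services → 0% → £0.00
Subtotal = £368.89; tax = £9.12; total due = £378.01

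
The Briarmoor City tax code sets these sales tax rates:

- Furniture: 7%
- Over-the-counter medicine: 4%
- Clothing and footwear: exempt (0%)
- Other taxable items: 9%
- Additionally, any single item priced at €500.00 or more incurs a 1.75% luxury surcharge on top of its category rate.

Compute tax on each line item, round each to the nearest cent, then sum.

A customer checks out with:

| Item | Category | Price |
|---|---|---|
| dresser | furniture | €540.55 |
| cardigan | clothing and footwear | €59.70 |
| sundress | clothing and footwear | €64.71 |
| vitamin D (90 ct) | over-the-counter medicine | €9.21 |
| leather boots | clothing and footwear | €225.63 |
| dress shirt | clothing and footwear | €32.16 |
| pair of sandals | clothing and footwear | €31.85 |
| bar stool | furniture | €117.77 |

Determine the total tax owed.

Dresser €540.55: furniture → 7% + 1.75% surcharge = 8.75% → €47.30
Cardigan €59.70: clothing and footwear → 0% → €0.00
Sundress €64.71: clothing and footwear → 0% → €0.00
Vitamin D (90 ct) €9.21: over-the-counter medicine → 4% → €0.37
Leather boots €225.63: clothing and footwear → 0% → €0.00
Dress shirt €32.16: clothing and footwear → 0% → €0.00
Pair of sandals €31.85: clothing and footwear → 0% → €0.00
Bar stool €117.77: furniture → 7% → €8.24
Total tax = €47.30 + €0.37 + €8.24 = €55.91

€55.91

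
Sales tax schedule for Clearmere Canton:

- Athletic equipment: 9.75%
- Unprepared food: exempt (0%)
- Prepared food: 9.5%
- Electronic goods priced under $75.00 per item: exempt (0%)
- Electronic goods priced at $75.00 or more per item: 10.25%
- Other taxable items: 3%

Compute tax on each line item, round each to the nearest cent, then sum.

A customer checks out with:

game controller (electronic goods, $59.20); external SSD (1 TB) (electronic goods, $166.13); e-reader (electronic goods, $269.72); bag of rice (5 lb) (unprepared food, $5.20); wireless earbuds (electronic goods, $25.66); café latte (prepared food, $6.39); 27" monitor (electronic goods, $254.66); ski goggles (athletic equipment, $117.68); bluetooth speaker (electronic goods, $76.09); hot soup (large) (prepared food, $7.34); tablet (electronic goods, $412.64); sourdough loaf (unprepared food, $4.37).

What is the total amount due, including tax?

Game controller $59.20: electronic goods, under $75.00 → 0% → $0.00
External SSD (1 TB) $166.13: electronic goods, $75.00 or more → 10.25% → $17.03
E-reader $269.72: electronic goods, $75.00 or more → 10.25% → $27.65
Bag of rice (5 lb) $5.20: unprepared food → 0% → $0.00
Wireless earbuds $25.66: electronic goods, under $75.00 → 0% → $0.00
Café latte $6.39: prepared food → 9.5% → $0.61
27" monitor $254.66: electronic goods, $75.00 or more → 10.25% → $26.10
Ski goggles $117.68: athletic equipment → 9.75% → $11.47
Bluetooth speaker $76.09: electronic goods, $75.00 or more → 10.25% → $7.80
Hot soup (large) $7.34: prepared food → 9.5% → $0.70
Tablet $412.64: electronic goods, $75.00 or more → 10.25% → $42.30
Sourdough loaf $4.37: unprepared food → 0% → $0.00
Subtotal = $1405.08; tax = $133.66; total due = $1538.74

$1538.74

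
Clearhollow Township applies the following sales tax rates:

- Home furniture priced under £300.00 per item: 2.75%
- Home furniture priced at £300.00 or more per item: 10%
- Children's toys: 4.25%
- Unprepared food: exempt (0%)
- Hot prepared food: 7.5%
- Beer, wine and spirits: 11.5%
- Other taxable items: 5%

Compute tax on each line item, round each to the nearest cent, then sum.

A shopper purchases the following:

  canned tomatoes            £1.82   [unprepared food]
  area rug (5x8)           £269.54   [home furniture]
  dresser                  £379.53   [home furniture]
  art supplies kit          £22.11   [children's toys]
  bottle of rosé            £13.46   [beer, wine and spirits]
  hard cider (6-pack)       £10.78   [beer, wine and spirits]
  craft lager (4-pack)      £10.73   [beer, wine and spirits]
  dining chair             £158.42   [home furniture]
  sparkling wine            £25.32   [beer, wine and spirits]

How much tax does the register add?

£57.59

Canned tomatoes £1.82: unprepared food → 0% → £0.00
Area rug (5x8) £269.54: home furniture, under £300.00 → 2.75% → £7.41
Dresser £379.53: home furniture, £300.00 or more → 10% → £37.95
Art supplies kit £22.11: children's toys → 4.25% → £0.94
Bottle of rosé £13.46: beer, wine and spirits → 11.5% → £1.55
Hard cider (6-pack) £10.78: beer, wine and spirits → 11.5% → £1.24
Craft lager (4-pack) £10.73: beer, wine and spirits → 11.5% → £1.23
Dining chair £158.42: home furniture, under £300.00 → 2.75% → £4.36
Sparkling wine £25.32: beer, wine and spirits → 11.5% → £2.91
Total tax = £7.41 + £37.95 + £0.94 + £1.55 + £1.24 + £1.23 + £4.36 + £2.91 = £57.59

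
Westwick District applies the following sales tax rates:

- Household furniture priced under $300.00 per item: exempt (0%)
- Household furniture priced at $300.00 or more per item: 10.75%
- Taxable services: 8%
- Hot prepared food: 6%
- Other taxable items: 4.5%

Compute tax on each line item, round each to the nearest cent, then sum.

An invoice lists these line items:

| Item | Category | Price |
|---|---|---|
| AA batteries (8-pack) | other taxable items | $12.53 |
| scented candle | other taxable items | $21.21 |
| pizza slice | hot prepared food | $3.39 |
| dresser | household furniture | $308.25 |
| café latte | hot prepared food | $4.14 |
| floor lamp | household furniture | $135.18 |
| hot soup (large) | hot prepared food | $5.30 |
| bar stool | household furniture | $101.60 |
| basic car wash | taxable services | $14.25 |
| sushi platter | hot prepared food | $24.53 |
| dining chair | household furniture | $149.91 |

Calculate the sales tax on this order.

$38.03

AA batteries (8-pack) $12.53: other taxable items → 4.5% → $0.56
Scented candle $21.21: other taxable items → 4.5% → $0.95
Pizza slice $3.39: hot prepared food → 6% → $0.20
Dresser $308.25: household furniture, $300.00 or more → 10.75% → $33.14
Café latte $4.14: hot prepared food → 6% → $0.25
Floor lamp $135.18: household furniture, under $300.00 → 0% → $0.00
Hot soup (large) $5.30: hot prepared food → 6% → $0.32
Bar stool $101.60: household furniture, under $300.00 → 0% → $0.00
Basic car wash $14.25: taxable services → 8% → $1.14
Sushi platter $24.53: hot prepared food → 6% → $1.47
Dining chair $149.91: household furniture, under $300.00 → 0% → $0.00
Total tax = $0.56 + $0.95 + $0.20 + $33.14 + $0.25 + $0.32 + $1.14 + $1.47 = $38.03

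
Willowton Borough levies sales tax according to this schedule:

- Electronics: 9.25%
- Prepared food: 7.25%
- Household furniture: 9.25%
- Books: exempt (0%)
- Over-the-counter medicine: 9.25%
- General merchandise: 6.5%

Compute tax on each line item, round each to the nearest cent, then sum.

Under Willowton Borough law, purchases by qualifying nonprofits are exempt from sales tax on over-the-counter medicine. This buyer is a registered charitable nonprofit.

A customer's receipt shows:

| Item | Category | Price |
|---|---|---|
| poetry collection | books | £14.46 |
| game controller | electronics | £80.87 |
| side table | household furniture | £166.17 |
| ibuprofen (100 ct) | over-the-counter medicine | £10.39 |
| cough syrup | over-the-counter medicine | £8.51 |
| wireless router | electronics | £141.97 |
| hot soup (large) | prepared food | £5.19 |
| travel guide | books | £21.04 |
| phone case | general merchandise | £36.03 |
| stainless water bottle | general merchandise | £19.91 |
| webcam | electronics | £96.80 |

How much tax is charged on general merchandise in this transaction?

Phone case £36.03: general merchandise → 6.5% → £2.34
Stainless water bottle £19.91: general merchandise → 6.5% → £1.29
Tax on general merchandise = £2.34 + £1.29 = £3.63

£3.63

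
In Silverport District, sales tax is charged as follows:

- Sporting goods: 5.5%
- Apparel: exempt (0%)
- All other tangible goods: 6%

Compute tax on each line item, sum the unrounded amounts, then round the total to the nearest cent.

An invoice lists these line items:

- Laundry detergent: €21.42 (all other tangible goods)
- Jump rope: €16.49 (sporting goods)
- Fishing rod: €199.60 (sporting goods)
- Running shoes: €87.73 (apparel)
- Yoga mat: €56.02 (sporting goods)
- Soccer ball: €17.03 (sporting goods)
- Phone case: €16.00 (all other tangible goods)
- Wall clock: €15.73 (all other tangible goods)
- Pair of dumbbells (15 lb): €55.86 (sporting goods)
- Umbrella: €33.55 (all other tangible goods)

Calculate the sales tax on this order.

€24.18

Laundry detergent €21.42: all other tangible goods → 6% → €1.2852
Jump rope €16.49: sporting goods → 5.5% → €0.90695
Fishing rod €199.60: sporting goods → 5.5% → €10.978
Running shoes €87.73: apparel → 0% → €0.00
Yoga mat €56.02: sporting goods → 5.5% → €3.0811
Soccer ball €17.03: sporting goods → 5.5% → €0.93665
Phone case €16.00: all other tangible goods → 6% → €0.96
Wall clock €15.73: all other tangible goods → 6% → €0.9438
Pair of dumbbells (15 lb) €55.86: sporting goods → 5.5% → €3.0723
Umbrella €33.55: all other tangible goods → 6% → €2.013
Unrounded tax sum = €24.177 → €24.18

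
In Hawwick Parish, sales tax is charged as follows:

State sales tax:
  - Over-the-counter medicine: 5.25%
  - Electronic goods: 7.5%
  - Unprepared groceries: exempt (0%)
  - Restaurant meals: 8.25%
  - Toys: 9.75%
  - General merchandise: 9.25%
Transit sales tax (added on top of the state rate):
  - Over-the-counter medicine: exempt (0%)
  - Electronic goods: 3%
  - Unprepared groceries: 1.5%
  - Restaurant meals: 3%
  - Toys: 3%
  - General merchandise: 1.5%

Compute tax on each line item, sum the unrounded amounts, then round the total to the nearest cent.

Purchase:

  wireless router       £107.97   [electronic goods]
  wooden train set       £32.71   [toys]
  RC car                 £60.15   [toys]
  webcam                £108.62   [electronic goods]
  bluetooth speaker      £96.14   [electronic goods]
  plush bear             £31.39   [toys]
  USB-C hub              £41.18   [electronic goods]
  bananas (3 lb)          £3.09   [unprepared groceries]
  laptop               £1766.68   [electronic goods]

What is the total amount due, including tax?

£2486.48

Wireless router £107.97: electronic goods → 7.5% + 3% transit = 10.5% → £11.33685
Wooden train set £32.71: toys → 9.75% + 3% transit = 12.75% → £4.170525
RC car £60.15: toys → 9.75% + 3% transit = 12.75% → £7.669125
Webcam £108.62: electronic goods → 7.5% + 3% transit = 10.5% → £11.4051
Bluetooth speaker £96.14: electronic goods → 7.5% + 3% transit = 10.5% → £10.0947
Plush bear £31.39: toys → 9.75% + 3% transit = 12.75% → £4.002225
USB-C hub £41.18: electronic goods → 7.5% + 3% transit = 10.5% → £4.3239
Bananas (3 lb) £3.09: unprepared groceries → 0% + 1.5% transit = 1.5% → £0.04635
Laptop £1766.68: electronic goods → 7.5% + 3% transit = 10.5% → £185.5014
Subtotal = £2247.93; unrounded tax = £238.550175 → £238.55; total due = £2486.48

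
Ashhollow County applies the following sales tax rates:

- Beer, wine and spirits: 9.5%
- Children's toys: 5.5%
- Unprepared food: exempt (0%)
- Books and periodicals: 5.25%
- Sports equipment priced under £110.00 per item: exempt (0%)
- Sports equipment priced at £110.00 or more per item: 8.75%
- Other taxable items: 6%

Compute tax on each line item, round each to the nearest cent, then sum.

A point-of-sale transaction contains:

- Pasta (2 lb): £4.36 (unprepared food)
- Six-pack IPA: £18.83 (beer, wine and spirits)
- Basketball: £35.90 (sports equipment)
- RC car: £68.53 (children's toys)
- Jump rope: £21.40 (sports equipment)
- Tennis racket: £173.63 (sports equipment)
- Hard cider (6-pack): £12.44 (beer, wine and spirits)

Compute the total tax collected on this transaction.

£21.93

Pasta (2 lb) £4.36: unprepared food → 0% → £0.00
Six-pack IPA £18.83: beer, wine and spirits → 9.5% → £1.79
Basketball £35.90: sports equipment, under £110.00 → 0% → £0.00
RC car £68.53: children's toys → 5.5% → £3.77
Jump rope £21.40: sports equipment, under £110.00 → 0% → £0.00
Tennis racket £173.63: sports equipment, £110.00 or more → 8.75% → £15.19
Hard cider (6-pack) £12.44: beer, wine and spirits → 9.5% → £1.18
Total tax = £1.79 + £3.77 + £15.19 + £1.18 = £21.93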